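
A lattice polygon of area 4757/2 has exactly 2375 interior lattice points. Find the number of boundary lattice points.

9

Pick's theorem gives A = I + B/2 − 1, so B = 2(A − I + 1) = 2(4757/2 − 2375 + 1) = 9.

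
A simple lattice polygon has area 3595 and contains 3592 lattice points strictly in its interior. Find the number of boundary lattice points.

Pick's theorem gives A = I + B/2 − 1, so B = 2(A − I + 1) = 2(3595 − 3592 + 1) = 8.

8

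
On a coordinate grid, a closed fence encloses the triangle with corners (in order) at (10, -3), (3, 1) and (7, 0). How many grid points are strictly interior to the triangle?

Using the shoelace formula, 2A = |(10·1 − 3·(-3)) + (3·0 − 7·1) + (7·(-3) − 10·0)| = 9, so the area is 4.5.
The number of boundary lattice points is Σ gcd(|Δx|,|Δy|) = gcd(7,4) + gcd(4,1) + gcd(3,3) = 1+1+3 = 5.
By Pick's theorem A = I + B/2 − 1, so I = 4.5 − 5/2 + 1 = 3.

3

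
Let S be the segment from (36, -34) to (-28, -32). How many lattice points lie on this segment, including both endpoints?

3

The number of lattice points on a segment between lattice points is gcd(|Δx|,|Δy|) + 1 = gcd(64,2) + 1 = 2 + 1 = 3.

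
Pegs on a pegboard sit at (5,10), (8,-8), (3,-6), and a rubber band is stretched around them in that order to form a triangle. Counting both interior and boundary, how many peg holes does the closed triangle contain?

The shoelace formula gives twice the area as |(5·(-8) − 8·10) + (8·(-6) − 3·(-8)) + (3·10 − 5·(-6))| = 84, so the area is 42.
Summing gcd(|Δx|,|Δy|) over the edges gives the boundary count: gcd(3,18) + gcd(5,2) + gcd(2,16) = 3+1+2 = 6.
Pick's theorem gives I = A − B/2 + 1 = 42 − 6/2 + 1 = 40, so the closed region contains I + B = 40 + 6 = 46 lattice points.

46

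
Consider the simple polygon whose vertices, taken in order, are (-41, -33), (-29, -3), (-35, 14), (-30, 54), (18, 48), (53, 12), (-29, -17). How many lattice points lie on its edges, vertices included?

The number of boundary lattice points is Σ gcd(|Δx|,|Δy|) = gcd(12,30) + gcd(6,17) + gcd(5,40) + gcd(48,6) + gcd(35,36) + gcd(82,29) + gcd(12,16) = 6+1+5+6+1+1+4 = 24.

24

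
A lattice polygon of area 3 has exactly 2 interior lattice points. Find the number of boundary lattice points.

4

Pick's theorem gives A = I + B/2 − 1, so B = 2(A − I + 1) = 2(3 − 2 + 1) = 4.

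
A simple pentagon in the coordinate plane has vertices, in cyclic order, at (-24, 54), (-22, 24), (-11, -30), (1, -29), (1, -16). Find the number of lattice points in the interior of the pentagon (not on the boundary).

By the shoelace formula, twice the signed area is |((-24)·24 − (-22)·54) + ((-22)·(-30) − (-11)·24) + ((-11)·(-29) − 1·(-30)) + (1·(-16) − 1·(-29)) + (1·54 − (-24)·(-16))| = 1568, so the area is 784.
Along each edge there are gcd(|Δx|,|Δy|)+1 lattice points, so counting each shared vertex once the boundary has gcd(2,30) + gcd(11,54) + gcd(12,1) + gcd(0,13) + gcd(25,70) = 2+1+1+13+5 = 22.
By Pick's theorem A = I + B/2 − 1, so I = 784 − 22/2 + 1 = 774.

774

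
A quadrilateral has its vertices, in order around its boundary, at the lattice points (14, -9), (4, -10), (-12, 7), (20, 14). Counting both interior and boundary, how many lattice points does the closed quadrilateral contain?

The shoelace formula gives twice the area as |(14·(-10) − 4·(-9)) + (4·7 − (-12)·(-10)) + ((-12)·14 − 20·7) + (20·(-9) − 14·14)| = 880, so the area is 440.
Summing gcd(|Δx|,|Δy|) over the edges gives the boundary count: gcd(10,1) + gcd(16,17) + gcd(32,7) + gcd(6,23) = 1+1+1+1 = 4.
Pick's theorem gives I = A − B/2 + 1 = 440 − 4/2 + 1 = 439, so the closed region contains I + B = 439 + 4 = 443 lattice points.

443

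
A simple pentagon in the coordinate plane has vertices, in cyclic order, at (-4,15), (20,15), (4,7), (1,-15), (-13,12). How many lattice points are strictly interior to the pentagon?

Using the shoelace formula, 2A = |[(-4)·15 − 20·15] + [20·7 − 4·15] + [4·(-15) − 1·7] + [1·12 − (-13)·(-15)] + [(-13)·15 − (-4)·12]| = 677, so the area is 677/2.
Along each edge there are gcd(|Δx|,|Δy|)+1 lattice points, so counting each shared vertex once the boundary has gcd(24,0) + gcd(16,8) + gcd(3,22) + gcd(14,27) + gcd(9,3) = 24+8+1+1+3 = 37.
Pick's theorem gives I = A − B/2 + 1 = 677/2 − 37/2 + 1 = 321.

321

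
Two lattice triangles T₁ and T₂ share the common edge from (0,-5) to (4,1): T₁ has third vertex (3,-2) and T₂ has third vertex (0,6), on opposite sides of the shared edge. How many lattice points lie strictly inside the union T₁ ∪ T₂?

18

The union is the simple quadrilateral with vertices (0,-5), (3,-2), (4,1), (0,6) in order.
Using the shoelace formula, 2A = |(0·(-2) − 3·(-5)) + (3·1 − 4·(-2)) + (4·6 − 0·1) + (0·(-5) − 0·6)| = 50, so the area is 25.
The number of boundary lattice points is Σ gcd(|Δx|,|Δy|) = gcd(3,3) + gcd(1,3) + gcd(4,5) + gcd(0,11) = 3+1+1+11 = 16.
By Pick's theorem I = A − B/2 + 1 = 25 − 16/2 + 1 = 18.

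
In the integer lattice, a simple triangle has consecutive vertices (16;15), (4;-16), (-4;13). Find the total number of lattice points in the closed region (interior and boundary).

301

By the shoelace formula, twice the signed area is |[16·(-16) − 4·15] + [4·13 − (-4)·(-16)] + [(-4)·15 − 16·13]| = 596, so the area is 298.
The number of boundary lattice points is Σ gcd(|Δx|,|Δy|) = gcd(12,31) + gcd(8,29) + gcd(20,2) = 1+1+2 = 4.
Pick's theorem gives I = A − B/2 + 1 = 298 − 4/2 + 1 = 297, so the closed region contains I + B = 297 + 4 = 301 lattice points.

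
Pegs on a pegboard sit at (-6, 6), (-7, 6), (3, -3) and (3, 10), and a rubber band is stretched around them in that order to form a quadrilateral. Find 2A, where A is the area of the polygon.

Using the shoelace formula, 2A = |((-6)·6 − (-7)·6) + ((-7)·(-3) − 3·6) + (3·10 − 3·(-3)) + (3·6 − (-6)·10)| = 126, so the area is 63.

126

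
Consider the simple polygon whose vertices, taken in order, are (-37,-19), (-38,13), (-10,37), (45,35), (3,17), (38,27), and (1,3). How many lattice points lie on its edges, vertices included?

20

The number of boundary lattice points is Σ gcd(|Δx|,|Δy|) = gcd(1,32) + gcd(28,24) + gcd(55,2) + gcd(42,18) + gcd(35,10) + gcd(37,24) + gcd(38,22) = 1+4+1+6+5+1+2 = 20.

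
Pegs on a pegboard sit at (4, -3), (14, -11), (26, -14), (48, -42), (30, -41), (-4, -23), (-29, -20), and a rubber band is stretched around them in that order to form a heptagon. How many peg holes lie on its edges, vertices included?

12

Summing gcd(|Δx|,|Δy|) over the edges gives the boundary count: gcd(10,8) + gcd(12,3) + gcd(22,28) + gcd(18,1) + gcd(34,18) + gcd(25,3) + gcd(33,17) = 2+3+2+1+2+1+1 = 12.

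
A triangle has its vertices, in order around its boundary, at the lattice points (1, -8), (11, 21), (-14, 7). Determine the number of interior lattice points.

The shoelace formula gives twice the area as |(1·21 − 11·(-8)) + (11·7 − (-14)·21) + ((-14)·(-8) − 1·7)| = 585, so the area is 292.5.
Along each edge there are gcd(|Δx|,|Δy|)+1 lattice points, so counting each shared vertex once the boundary has gcd(10,29) + gcd(25,14) + gcd(15,15) = 1+1+15 = 17.
By Pick's theorem A = I + B/2 − 1, so I = 292.5 − 17/2 + 1 = 285.

285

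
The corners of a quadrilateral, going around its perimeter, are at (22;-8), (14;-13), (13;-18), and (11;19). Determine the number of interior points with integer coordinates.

158

The shoelace formula gives twice the area as |[22·(-13) − 14·(-8)] + [14·(-18) − 13·(-13)] + [13·19 − 11·(-18)] + [11·(-8) − 22·19]| = 318, so the area is 159.
Along each edge there are gcd(|Δx|,|Δy|)+1 lattice points, so counting each shared vertex once the boundary has gcd(8,5) + gcd(1,5) + gcd(2,37) + gcd(11,27) = 1+1+1+1 = 4.
By Pick's theorem A = I + B/2 − 1, so I = 159 − 4/2 + 1 = 158.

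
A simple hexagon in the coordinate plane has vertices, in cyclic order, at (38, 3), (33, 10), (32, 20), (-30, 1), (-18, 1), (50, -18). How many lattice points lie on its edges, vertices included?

The number of boundary lattice points is Σ gcd(|Δx|,|Δy|) = gcd(5,7) + gcd(1,10) + gcd(62,19) + gcd(12,0) + gcd(68,19) + gcd(12,21) = 1+1+1+12+1+3 = 19.

19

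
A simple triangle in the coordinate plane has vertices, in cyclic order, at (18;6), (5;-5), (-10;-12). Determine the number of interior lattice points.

The shoelace formula gives twice the area as |(18·(-5) − 5·6) + (5·(-12) − (-10)·(-5)) + ((-10)·6 − 18·(-12))| = 74, so the area is 37.
Summing gcd(|Δx|,|Δy|) over the edges gives the boundary count: gcd(13,11) + gcd(15,7) + gcd(28,18) = 1+1+2 = 4.
Pick's theorem gives I = A − B/2 + 1 = 37 − 4/2 + 1 = 36.

36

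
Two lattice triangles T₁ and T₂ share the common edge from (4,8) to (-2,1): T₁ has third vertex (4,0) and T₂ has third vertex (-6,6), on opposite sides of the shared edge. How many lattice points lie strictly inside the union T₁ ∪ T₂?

The union is the simple quadrilateral with vertices (4,8), (4,0), (-2,1), (-6,6) in order.
Using the shoelace formula, 2A = |[4·0 − 4·8] + [4·1 − (-2)·0] + [(-2)·6 − (-6)·1] + [(-6)·8 − 4·6]| = 106, so the area is 53.
Summing gcd(|Δx|,|Δy|) over the edges gives the boundary count: gcd(0,8) + gcd(6,1) + gcd(4,5) + gcd(10,2) = 8+1+1+2 = 12.
By Pick's theorem I = A − B/2 + 1 = 53 − 12/2 + 1 = 48.

48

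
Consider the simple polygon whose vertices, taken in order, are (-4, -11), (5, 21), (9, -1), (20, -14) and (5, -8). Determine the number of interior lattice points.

249

The shoelace formula gives twice the area as |[(-4)·21 − 5·(-11)] + [5·(-1) − 9·21] + [9·(-14) − 20·(-1)] + [20·(-8) − 5·(-14)] + [5·(-11) − (-4)·(-8)]| = 506, so the area is 253.
Along each edge there are gcd(|Δx|,|Δy|)+1 lattice points, so counting each shared vertex once the boundary has gcd(9,32) + gcd(4,22) + gcd(11,13) + gcd(15,6) + gcd(9,3) = 1+2+1+3+3 = 10.
By Pick's theorem A = I + B/2 − 1, so I = 253 − 10/2 + 1 = 249.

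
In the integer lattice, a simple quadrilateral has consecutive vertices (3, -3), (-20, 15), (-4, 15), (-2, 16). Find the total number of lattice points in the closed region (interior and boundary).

176

Using the shoelace formula, 2A = |(3·15 − (-20)·(-3)) + ((-20)·15 − (-4)·15) + ((-4)·16 − (-2)·15) + ((-2)·(-3) − 3·16)| = 331, so the area is 331/2.
The number of boundary lattice points is Σ gcd(|Δx|,|Δy|) = gcd(23,18) + gcd(16,0) + gcd(2,1) + gcd(5,19) = 1+16+1+1 = 19.
Pick's theorem gives I = A − B/2 + 1 = 331/2 − 19/2 + 1 = 157, so the closed region contains I + B = 157 + 19 = 176 lattice points.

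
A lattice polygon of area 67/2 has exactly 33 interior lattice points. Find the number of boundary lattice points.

Pick's theorem gives A = I + B/2 − 1, so B = 2(A − I + 1) = 2(67/2 − 33 + 1) = 3.

3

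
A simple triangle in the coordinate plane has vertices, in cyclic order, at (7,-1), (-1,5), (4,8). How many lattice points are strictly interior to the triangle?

25

Using the shoelace formula, 2A = |[7·5 − (-1)·(-1)] + [(-1)·8 − 4·5] + [4·(-1) − 7·8]| = 54, so the area is 27.
Along each edge there are gcd(|Δx|,|Δy|)+1 lattice points, so counting each shared vertex once the boundary has gcd(8,6) + gcd(5,3) + gcd(3,9) = 2+1+3 = 6.
Pick's theorem gives I = A − B/2 + 1 = 27 − 6/2 + 1 = 25.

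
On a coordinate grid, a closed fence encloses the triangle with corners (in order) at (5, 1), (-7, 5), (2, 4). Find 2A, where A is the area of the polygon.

24

Using the shoelace formula, 2A = |[5·5 − (-7)·1] + [(-7)·4 − 2·5] + [2·1 − 5·4]| = 24, so the area is 12.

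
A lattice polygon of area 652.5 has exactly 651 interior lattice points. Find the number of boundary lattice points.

Pick's theorem gives A = I + B/2 − 1, so B = 2(A − I + 1) = 2(652.5 − 651 + 1) = 5.

5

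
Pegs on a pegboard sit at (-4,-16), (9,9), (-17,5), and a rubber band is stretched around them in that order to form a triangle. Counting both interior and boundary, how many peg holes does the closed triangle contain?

302

Using the shoelace formula, 2A = |[(-4)·9 − 9·(-16)] + [9·5 − (-17)·9] + [(-17)·(-16) − (-4)·5]| = 598, so the area is 299.
Along each edge there are gcd(|Δx|,|Δy|)+1 lattice points, so counting each shared vertex once the boundary has gcd(13,25) + gcd(26,4) + gcd(13,21) = 1+2+1 = 4.
Pick's theorem gives I = A − B/2 + 1 = 299 − 4/2 + 1 = 298, so the closed region contains I + B = 298 + 4 = 302 lattice points.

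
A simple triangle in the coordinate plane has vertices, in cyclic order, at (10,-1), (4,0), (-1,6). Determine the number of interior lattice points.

Using the shoelace formula, 2A = |[10·0 − 4·(-1)] + [4·6 − (-1)·0] + [(-1)·(-1) − 10·6]| = 31, so the area is 15.5.
The number of boundary lattice points is Σ gcd(|Δx|,|Δy|) = gcd(6,1) + gcd(5,6) + gcd(11,7) = 1+1+1 = 3.
By Pick's theorem A = I + B/2 − 1, so I = 15.5 − 3/2 + 1 = 15.

15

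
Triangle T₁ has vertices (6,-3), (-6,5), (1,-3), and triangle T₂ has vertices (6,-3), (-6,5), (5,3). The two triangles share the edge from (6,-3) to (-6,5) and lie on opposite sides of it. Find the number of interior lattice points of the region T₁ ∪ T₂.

49

The union is the simple quadrilateral with vertices (6,-3), (1,-3), (-6,5), (5,3) in order.
By the shoelace formula, twice the signed area is |[6·(-3) − 1·(-3)] + [1·5 − (-6)·(-3)] + [(-6)·3 − 5·5] + [5·(-3) − 6·3]| = 104, so the area is 52.
Summing gcd(|Δx|,|Δy|) over the edges gives the boundary count: gcd(5,0) + gcd(7,8) + gcd(11,2) + gcd(1,6) = 5+1+1+1 = 8.
By Pick's theorem I = A − B/2 + 1 = 52 − 8/2 + 1 = 49.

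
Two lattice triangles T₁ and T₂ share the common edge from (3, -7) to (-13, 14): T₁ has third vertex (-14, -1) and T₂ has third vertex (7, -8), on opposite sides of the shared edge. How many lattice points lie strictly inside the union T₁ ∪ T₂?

The union is the simple quadrilateral with vertices (3, -7), (-14, -1), (-13, 14), (7, -8) in order.
The shoelace formula gives twice the area as |[3·(-1) − (-14)·(-7)] + [(-14)·14 − (-13)·(-1)] + [(-13)·(-8) − 7·14] + [7·(-7) − 3·(-8)]| = 329, so the area is 329/2.
Along each edge there are gcd(|Δx|,|Δy|)+1 lattice points, so counting each shared vertex once the boundary has gcd(17,6) + gcd(1,15) + gcd(20,22) + gcd(4,1) = 1+1+2+1 = 5.
By Pick's theorem I = A − B/2 + 1 = 329/2 − 5/2 + 1 = 163.

163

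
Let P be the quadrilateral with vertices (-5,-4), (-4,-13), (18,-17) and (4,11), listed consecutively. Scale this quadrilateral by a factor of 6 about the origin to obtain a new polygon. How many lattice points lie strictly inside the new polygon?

Using the shoelace formula, 2A = |((-5)·(-13) − (-4)·(-4)) + ((-4)·(-17) − 18·(-13)) + (18·11 − 4·(-17)) + (4·(-4) − (-5)·11)| = 656, so the area is 328.
Along each edge there are gcd(|Δx|,|Δy|)+1 lattice points, so counting each shared vertex once the boundary has gcd(1,9) + gcd(22,4) + gcd(14,28) + gcd(9,15) = 1+2+14+3 = 20.
Scaling by 6 multiplies the area by 6² = 36 (so the new area is 11808) and multiplies the boundary lattice-point count by 6, giving 120.
By Pick's theorem, the interior count of the dilated polygon is 11808 − 120/2 + 1 = 11749.

11749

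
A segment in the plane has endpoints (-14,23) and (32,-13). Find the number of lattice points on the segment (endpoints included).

3

The number of lattice points on a segment between lattice points is gcd(|Δx|,|Δy|) + 1 = gcd(46,36) + 1 = 2 + 1 = 3.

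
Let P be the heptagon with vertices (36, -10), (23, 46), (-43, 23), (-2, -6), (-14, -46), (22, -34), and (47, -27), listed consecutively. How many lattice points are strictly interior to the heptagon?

3840

By the shoelace formula, twice the signed area is |[36·46 − 23·(-10)] + [23·23 − (-43)·46] + [(-43)·(-6) − (-2)·23] + [(-2)·(-46) − (-14)·(-6)] + [(-14)·(-34) − 22·(-46)] + [22·(-27) − 47·(-34)] + [47·(-10) − 36·(-27)]| = 7699, so the area is 3849.5.
Summing gcd(|Δx|,|Δy|) over the edges gives the boundary count: gcd(13,56) + gcd(66,23) + gcd(41,29) + gcd(12,40) + gcd(36,12) + gcd(25,7) + gcd(11,17) = 1+1+1+4+12+1+1 = 21.
Pick's theorem gives I = A − B/2 + 1 = 3849.5 − 21/2 + 1 = 3840.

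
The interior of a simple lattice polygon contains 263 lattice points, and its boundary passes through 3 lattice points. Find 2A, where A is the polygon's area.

By Pick's theorem, A = I + B/2 − 1 = 263 + 3/2 − 1 = 527/2.
Hence 2A = 527.

527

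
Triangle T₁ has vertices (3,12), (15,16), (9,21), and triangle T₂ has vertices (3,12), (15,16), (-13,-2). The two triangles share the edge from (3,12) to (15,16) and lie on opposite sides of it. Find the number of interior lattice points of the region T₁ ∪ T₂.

91

The union is the simple quadrilateral with vertices (3,12), (9,21), (15,16), (-13,-2) in order.
By the shoelace formula, twice the signed area is |[3·21 − 9·12] + [9·16 − 15·21] + [15·(-2) − (-13)·16] + [(-13)·12 − 3·(-2)]| = 188, so the area is 94.
Along each edge there are gcd(|Δx|,|Δy|)+1 lattice points, so counting each shared vertex once the boundary has gcd(6,9) + gcd(6,5) + gcd(28,18) + gcd(16,14) = 3+1+2+2 = 8.
By Pick's theorem I = A − B/2 + 1 = 94 − 8/2 + 1 = 91.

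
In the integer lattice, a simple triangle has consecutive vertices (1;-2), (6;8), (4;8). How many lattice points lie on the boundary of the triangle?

Summing gcd(|Δx|,|Δy|) over the edges gives the boundary count: gcd(5,10) + gcd(2,0) + gcd(3,10) = 5+2+1 = 8.

8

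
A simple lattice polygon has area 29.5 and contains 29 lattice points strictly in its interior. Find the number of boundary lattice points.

3

Pick's theorem gives A = I + B/2 − 1, so B = 2(A − I + 1) = 2(29.5 − 29 + 1) = 3.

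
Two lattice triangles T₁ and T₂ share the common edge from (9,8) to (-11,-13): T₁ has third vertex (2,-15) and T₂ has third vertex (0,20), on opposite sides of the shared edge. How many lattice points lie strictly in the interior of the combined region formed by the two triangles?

364

The union is the simple quadrilateral with vertices (9,8), (2,-15), (-11,-13), (0,20) in order.
The shoelace formula gives twice the area as |(9·(-15) − 2·8) + (2·(-13) − (-11)·(-15)) + ((-11)·20 − 0·(-13)) + (0·8 − 9·20)| = 742, so the area is 371.
Summing gcd(|Δx|,|Δy|) over the edges gives the boundary count: gcd(7,23) + gcd(13,2) + gcd(11,33) + gcd(9,12) = 1+1+11+3 = 16.
By Pick's theorem I = A − B/2 + 1 = 371 − 16/2 + 1 = 364.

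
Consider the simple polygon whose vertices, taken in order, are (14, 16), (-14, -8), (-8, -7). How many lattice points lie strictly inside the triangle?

56

By the shoelace formula, twice the signed area is |(14·(-8) − (-14)·16) + ((-14)·(-7) − (-8)·(-8)) + ((-8)·16 − 14·(-7))| = 116, so the area is 58.
Summing gcd(|Δx|,|Δy|) over the edges gives the boundary count: gcd(28,24) + gcd(6,1) + gcd(22,23) = 4+1+1 = 6.
Pick's theorem gives I = A − B/2 + 1 = 58 − 6/2 + 1 = 56.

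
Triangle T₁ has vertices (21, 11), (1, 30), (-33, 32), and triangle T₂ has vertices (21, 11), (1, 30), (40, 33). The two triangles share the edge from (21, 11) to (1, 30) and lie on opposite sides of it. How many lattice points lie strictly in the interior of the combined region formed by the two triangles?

The union is the simple quadrilateral with vertices (21, 11), (-33, 32), (1, 30), (40, 33) in order.
The shoelace formula gives twice the area as |(21·32 − (-33)·11) + ((-33)·30 − 1·32) + (1·33 − 40·30) + (40·11 − 21·33)| = 1407, so the area is 703.5.
The number of boundary lattice points is Σ gcd(|Δx|,|Δy|) = gcd(54,21) + gcd(34,2) + gcd(39,3) + gcd(19,22) = 3+2+3+1 = 9.
By Pick's theorem I = A − B/2 + 1 = 703.5 − 9/2 + 1 = 700.

700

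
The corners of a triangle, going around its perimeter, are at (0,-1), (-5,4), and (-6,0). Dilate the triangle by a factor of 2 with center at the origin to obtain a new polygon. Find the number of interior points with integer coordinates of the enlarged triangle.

Using the shoelace formula, 2A = |[0·4 − (-5)·(-1)] + [(-5)·0 − (-6)·4] + [(-6)·(-1) − 0·0]| = 25, so the area is 25/2.
Summing gcd(|Δx|,|Δy|) over the edges gives the boundary count: gcd(5,5) + gcd(1,4) + gcd(6,1) = 5+1+1 = 7.
Scaling by 2 multiplies the area by 2² = 4 (so the new area is 50) and multiplies the boundary lattice-point count by 2, giving 14.
By Pick's theorem, the interior count of the dilated polygon is 50 − 14/2 + 1 = 44.

44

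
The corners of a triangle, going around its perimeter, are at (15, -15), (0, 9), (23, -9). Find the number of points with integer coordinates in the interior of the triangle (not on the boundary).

By the shoelace formula, twice the signed area is |(15·9 − 0·(-15)) + (0·(-9) − 23·9) + (23·(-15) − 15·(-9))| = 282, so the area is 141.
Summing gcd(|Δx|,|Δy|) over the edges gives the boundary count: gcd(15,24) + gcd(23,18) + gcd(8,6) = 3+1+2 = 6.
By Pick's theorem A = I + B/2 − 1, so I = 141 − 6/2 + 1 = 139.

139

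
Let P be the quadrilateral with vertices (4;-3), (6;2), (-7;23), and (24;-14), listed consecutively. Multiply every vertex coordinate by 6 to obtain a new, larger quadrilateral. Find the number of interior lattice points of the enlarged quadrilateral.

5245

By the shoelace formula, twice the signed area is |[4·2 − 6·(-3)] + [6·23 − (-7)·2] + [(-7)·(-14) − 24·23] + [24·(-3) − 4·(-14)]| = 292, so the area is 146.
Summing gcd(|Δx|,|Δy|) over the edges gives the boundary count: gcd(2,5) + gcd(13,21) + gcd(31,37) + gcd(20,11) = 1+1+1+1 = 4.
Scaling by 6 multiplies the area by 6² = 36 (so the new area is 5256) and multiplies the boundary lattice-point count by 6, giving 24.
By Pick's theorem, the interior count of the dilated polygon is 5256 − 24/2 + 1 = 5245.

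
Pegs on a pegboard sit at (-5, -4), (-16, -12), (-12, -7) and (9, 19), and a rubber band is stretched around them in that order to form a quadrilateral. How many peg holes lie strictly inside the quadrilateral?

70

Using the shoelace formula, 2A = |((-5)·(-12) − (-16)·(-4)) + ((-16)·(-7) − (-12)·(-12)) + ((-12)·19 − 9·(-7)) + (9·(-4) − (-5)·19)| = 142, so the area is 71.
Summing gcd(|Δx|,|Δy|) over the edges gives the boundary count: gcd(11,8) + gcd(4,5) + gcd(21,26) + gcd(14,23) = 1+1+1+1 = 4.
Pick's theorem gives I = A − B/2 + 1 = 71 − 4/2 + 1 = 70.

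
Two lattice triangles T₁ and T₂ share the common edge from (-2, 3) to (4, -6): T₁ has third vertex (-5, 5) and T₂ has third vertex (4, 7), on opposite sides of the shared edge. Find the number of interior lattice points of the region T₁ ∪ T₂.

The union is the simple quadrilateral with vertices (-2, 3), (-5, 5), (4, -6), (4, 7) in order.
Using the shoelace formula, 2A = |((-2)·5 − (-5)·3) + ((-5)·(-6) − 4·5) + (4·7 − 4·(-6)) + (4·3 − (-2)·7)| = 93, so the area is 93/2.
Along each edge there are gcd(|Δx|,|Δy|)+1 lattice points, so counting each shared vertex once the boundary has gcd(3,2) + gcd(9,11) + gcd(0,13) + gcd(6,4) = 1+1+13+2 = 17.
By Pick's theorem I = A − B/2 + 1 = 93/2 − 17/2 + 1 = 39.

39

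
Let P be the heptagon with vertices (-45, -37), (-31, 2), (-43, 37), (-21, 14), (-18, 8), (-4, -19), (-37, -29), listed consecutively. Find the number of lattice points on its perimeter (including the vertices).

Summing gcd(|Δx|,|Δy|) over the edges gives the boundary count: gcd(14,39) + gcd(12,35) + gcd(22,23) + gcd(3,6) + gcd(14,27) + gcd(33,10) + gcd(8,8) = 1+1+1+3+1+1+8 = 16.

16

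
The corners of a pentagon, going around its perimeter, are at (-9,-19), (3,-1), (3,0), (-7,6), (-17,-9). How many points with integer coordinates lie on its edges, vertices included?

Along each edge there are gcd(|Δx|,|Δy|)+1 lattice points, so counting each shared vertex once the boundary has gcd(12,18) + gcd(0,1) + gcd(10,6) + gcd(10,15) + gcd(8,10) = 6+1+2+5+2 = 16.

16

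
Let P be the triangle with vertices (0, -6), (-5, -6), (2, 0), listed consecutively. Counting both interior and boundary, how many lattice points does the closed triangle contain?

By the shoelace formula, twice the signed area is |[0·(-6) − (-5)·(-6)] + [(-5)·0 − 2·(-6)] + [2·(-6) − 0·0]| = 30, so the area is 15.
The number of boundary lattice points is Σ gcd(|Δx|,|Δy|) = gcd(5,0) + gcd(7,6) + gcd(2,6) = 5+1+2 = 8.
Pick's theorem gives I = A − B/2 + 1 = 15 − 8/2 + 1 = 12, so the closed region contains I + B = 12 + 8 = 20 lattice points.

20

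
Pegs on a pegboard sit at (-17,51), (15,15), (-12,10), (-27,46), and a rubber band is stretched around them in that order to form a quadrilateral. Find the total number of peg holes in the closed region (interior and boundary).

The shoelace formula gives twice the area as |((-17)·15 − 15·51) + (15·10 − (-12)·15) + ((-12)·46 − (-27)·10) + ((-27)·51 − (-17)·46)| = 1567, so the area is 783.5.
Along each edge there are gcd(|Δx|,|Δy|)+1 lattice points, so counting each shared vertex once the boundary has gcd(32,36) + gcd(27,5) + gcd(15,36) + gcd(10,5) = 4+1+3+5 = 13.
Pick's theorem gives I = A − B/2 + 1 = 783.5 − 13/2 + 1 = 778, so the closed region contains I + B = 778 + 13 = 791 lattice points.

791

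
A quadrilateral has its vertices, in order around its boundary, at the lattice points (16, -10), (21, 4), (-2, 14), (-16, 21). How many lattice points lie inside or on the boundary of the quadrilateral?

The shoelace formula gives twice the area as |(16·4 − 21·(-10)) + (21·14 − (-2)·4) + ((-2)·21 − (-16)·14) + ((-16)·(-10) − 16·21)| = 582, so the area is 291.
The number of boundary lattice points is Σ gcd(|Δx|,|Δy|) = gcd(5,14) + gcd(23,10) + gcd(14,7) + gcd(32,31) = 1+1+7+1 = 10.
Pick's theorem gives I = A − B/2 + 1 = 291 − 10/2 + 1 = 287, so the closed region contains I + B = 287 + 10 = 297 lattice points.

297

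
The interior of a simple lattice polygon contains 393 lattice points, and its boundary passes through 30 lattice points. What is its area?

By Pick's theorem, A = I + B/2 − 1 = 393 + 30/2 − 1 = 407.

407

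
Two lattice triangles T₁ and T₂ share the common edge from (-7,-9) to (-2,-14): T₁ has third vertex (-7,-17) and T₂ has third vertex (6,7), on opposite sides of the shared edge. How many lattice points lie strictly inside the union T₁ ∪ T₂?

88

The union is the simple quadrilateral with vertices (-7,-9), (-7,-17), (-2,-14), (6,7) in order.
Using the shoelace formula, 2A = |((-7)·(-17) − (-7)·(-9)) + ((-7)·(-14) − (-2)·(-17)) + ((-2)·7 − 6·(-14)) + (6·(-9) − (-7)·7)| = 185, so the area is 185/2.
The number of boundary lattice points is Σ gcd(|Δx|,|Δy|) = gcd(0,8) + gcd(5,3) + gcd(8,21) + gcd(13,16) = 8+1+1+1 = 11.
By Pick's theorem I = A − B/2 + 1 = 185/2 − 11/2 + 1 = 88.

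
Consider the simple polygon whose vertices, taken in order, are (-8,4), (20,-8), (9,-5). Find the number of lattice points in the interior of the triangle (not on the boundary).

22

The shoelace formula gives twice the area as |((-8)·(-8) − 20·4) + (20·(-5) − 9·(-8)) + (9·4 − (-8)·(-5))| = 48, so the area is 24.
Summing gcd(|Δx|,|Δy|) over the edges gives the boundary count: gcd(28,12) + gcd(11,3) + gcd(17,9) = 4+1+1 = 6.
By Pick's theorem A = I + B/2 − 1, so I = 24 − 6/2 + 1 = 22.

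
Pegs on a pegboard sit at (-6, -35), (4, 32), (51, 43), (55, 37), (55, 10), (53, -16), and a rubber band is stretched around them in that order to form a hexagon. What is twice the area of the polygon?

6836

By the shoelace formula, twice the signed area is |[(-6)·32 − 4·(-35)] + [4·43 − 51·32] + [51·37 − 55·43] + [55·10 − 55·37] + [55·(-16) − 53·10] + [53·(-35) − (-6)·(-16)]| = 6836, so the area is 3418.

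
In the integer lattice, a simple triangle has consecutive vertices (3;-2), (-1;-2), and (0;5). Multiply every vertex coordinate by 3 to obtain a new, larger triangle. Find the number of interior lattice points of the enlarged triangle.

118

The shoelace formula gives twice the area as |[3·(-2) − (-1)·(-2)] + [(-1)·5 − 0·(-2)] + [0·(-2) − 3·5]| = 28, so the area is 14.
Along each edge there are gcd(|Δx|,|Δy|)+1 lattice points, so counting each shared vertex once the boundary has gcd(4,0) + gcd(1,7) + gcd(3,7) = 4+1+1 = 6.
Scaling by 3 multiplies the area by 3² = 9 (so the new area is 126) and multiplies the boundary lattice-point count by 3, giving 18.
By Pick's theorem, the interior count of the dilated polygon is 126 − 18/2 + 1 = 118.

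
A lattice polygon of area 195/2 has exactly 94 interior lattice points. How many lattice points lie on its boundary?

Pick's theorem gives A = I + B/2 − 1, so B = 2(A − I + 1) = 2(195/2 − 94 + 1) = 9.

9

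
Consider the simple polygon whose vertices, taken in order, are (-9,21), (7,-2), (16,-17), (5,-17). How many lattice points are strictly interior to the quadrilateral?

By the shoelace formula, twice the signed area is |((-9)·(-2) − 7·21) + (7·(-17) − 16·(-2)) + (16·(-17) − 5·(-17)) + (5·21 − (-9)·(-17))| = 451, so the area is 451/2.
The number of boundary lattice points is Σ gcd(|Δx|,|Δy|) = gcd(16,23) + gcd(9,15) + gcd(11,0) + gcd(14,38) = 1+3+11+2 = 17.
By Pick's theorem A = I + B/2 − 1, so I = 451/2 − 17/2 + 1 = 218.

218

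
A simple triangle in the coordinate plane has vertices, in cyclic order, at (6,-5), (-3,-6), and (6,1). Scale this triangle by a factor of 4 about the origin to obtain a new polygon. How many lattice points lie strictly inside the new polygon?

417

By the shoelace formula, twice the signed area is |[6·(-6) − (-3)·(-5)] + [(-3)·1 − 6·(-6)] + [6·(-5) − 6·1]| = 54, so the area is 27.
Along each edge there are gcd(|Δx|,|Δy|)+1 lattice points, so counting each shared vertex once the boundary has gcd(9,1) + gcd(9,7) + gcd(0,6) = 1+1+6 = 8.
Scaling by 4 multiplies the area by 4² = 16 (so the new area is 432) and multiplies the boundary lattice-point count by 4, giving 32.
By Pick's theorem, the interior count of the dilated polygon is 432 − 32/2 + 1 = 417.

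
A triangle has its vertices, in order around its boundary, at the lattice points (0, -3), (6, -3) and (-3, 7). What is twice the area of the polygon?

Using the shoelace formula, 2A = |[0·(-3) − 6·(-3)] + [6·7 − (-3)·(-3)] + [(-3)·(-3) − 0·7]| = 60, so the area is 30.

60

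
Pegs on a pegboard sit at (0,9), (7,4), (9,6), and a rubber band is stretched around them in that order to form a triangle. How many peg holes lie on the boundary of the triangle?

6

Along each edge there are gcd(|Δx|,|Δy|)+1 lattice points, so counting each shared vertex once the boundary has gcd(7,5) + gcd(2,2) + gcd(9,3) = 1+2+3 = 6.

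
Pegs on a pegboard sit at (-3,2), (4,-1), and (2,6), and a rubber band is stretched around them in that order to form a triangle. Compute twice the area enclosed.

By the shoelace formula, twice the signed area is |((-3)·(-1) − 4·2) + (4·6 − 2·(-1)) + (2·2 − (-3)·6)| = 43, so the area is 21.5.

43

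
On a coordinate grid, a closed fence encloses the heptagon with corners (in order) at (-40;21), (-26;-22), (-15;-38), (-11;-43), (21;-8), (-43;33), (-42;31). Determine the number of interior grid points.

The shoelace formula gives twice the area as |((-40)·(-22) − (-26)·21) + ((-26)·(-38) − (-15)·(-22)) + ((-15)·(-43) − (-11)·(-38)) + ((-11)·(-8) − 21·(-43)) + (21·33 − (-43)·(-8)) + ((-43)·31 − (-42)·33) + ((-42)·21 − (-40)·31)| = 4062, so the area is 2031.
The number of boundary lattice points is Σ gcd(|Δx|,|Δy|) = gcd(14,43) + gcd(11,16) + gcd(4,5) + gcd(32,35) + gcd(64,41) + gcd(1,2) + gcd(2,10) = 1+1+1+1+1+1+2 = 8.
By Pick's theorem A = I + B/2 − 1, so I = 2031 − 8/2 + 1 = 2028.

2028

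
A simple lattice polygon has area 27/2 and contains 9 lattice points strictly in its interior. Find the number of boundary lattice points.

11

Pick's theorem gives A = I + B/2 − 1, so B = 2(A − I + 1) = 2(27/2 − 9 + 1) = 11.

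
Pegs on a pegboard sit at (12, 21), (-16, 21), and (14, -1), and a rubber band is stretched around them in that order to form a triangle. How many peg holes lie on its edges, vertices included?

32

The number of boundary lattice points is Σ gcd(|Δx|,|Δy|) = gcd(28,0) + gcd(30,22) + gcd(2,22) = 28+2+2 = 32.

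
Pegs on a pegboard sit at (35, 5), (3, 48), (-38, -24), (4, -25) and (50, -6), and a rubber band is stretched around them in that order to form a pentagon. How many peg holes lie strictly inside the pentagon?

3073

By the shoelace formula, twice the signed area is |[35·48 − 3·5] + [3·(-24) − (-38)·48] + [(-38)·(-25) − 4·(-24)] + [4·(-6) − 50·(-25)] + [50·5 − 35·(-6)]| = 6149, so the area is 3074.5.
Along each edge there are gcd(|Δx|,|Δy|)+1 lattice points, so counting each shared vertex once the boundary has gcd(32,43) + gcd(41,72) + gcd(42,1) + gcd(46,19) + gcd(15,11) = 1+1+1+1+1 = 5.
Pick's theorem gives I = A − B/2 + 1 = 3074.5 − 5/2 + 1 = 3073.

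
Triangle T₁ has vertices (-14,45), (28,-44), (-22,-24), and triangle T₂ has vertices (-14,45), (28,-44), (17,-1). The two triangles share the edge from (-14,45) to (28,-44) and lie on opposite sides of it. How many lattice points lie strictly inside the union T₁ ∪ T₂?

The union is the simple quadrilateral with vertices (-14,45), (-22,-24), (28,-44), (17,-1) in order.
Using the shoelace formula, 2A = |((-14)·(-24) − (-22)·45) + ((-22)·(-44) − 28·(-24)) + (28·(-1) − 17·(-44)) + (17·45 − (-14)·(-1))| = 4437, so the area is 4437/2.
Along each edge there are gcd(|Δx|,|Δy|)+1 lattice points, so counting each shared vertex once the boundary has gcd(8,69) + gcd(50,20) + gcd(11,43) + gcd(31,46) = 1+10+1+1 = 13.
By Pick's theorem I = A − B/2 + 1 = 4437/2 − 13/2 + 1 = 2213.

2213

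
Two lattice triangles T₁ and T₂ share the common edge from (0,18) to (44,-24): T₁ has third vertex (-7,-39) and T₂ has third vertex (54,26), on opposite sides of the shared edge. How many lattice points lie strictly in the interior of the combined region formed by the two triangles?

2704

The union is the simple quadrilateral with vertices (0,18), (-7,-39), (44,-24), (54,26) in order.
Using the shoelace formula, 2A = |(0·(-39) − (-7)·18) + ((-7)·(-24) − 44·(-39)) + (44·26 − 54·(-24)) + (54·18 − 0·26)| = 5422, so the area is 2711.
The number of boundary lattice points is Σ gcd(|Δx|,|Δy|) = gcd(7,57) + gcd(51,15) + gcd(10,50) + gcd(54,8) = 1+3+10+2 = 16.
By Pick's theorem I = A − B/2 + 1 = 2711 − 16/2 + 1 = 2704.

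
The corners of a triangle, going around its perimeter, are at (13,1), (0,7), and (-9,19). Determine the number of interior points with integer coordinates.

49

The shoelace formula gives twice the area as |(13·7 − 0·1) + (0·19 − (-9)·7) + ((-9)·1 − 13·19)| = 102, so the area is 51.
Summing gcd(|Δx|,|Δy|) over the edges gives the boundary count: gcd(13,6) + gcd(9,12) + gcd(22,18) = 1+3+2 = 6.
Pick's theorem gives I = A − B/2 + 1 = 51 − 6/2 + 1 = 49.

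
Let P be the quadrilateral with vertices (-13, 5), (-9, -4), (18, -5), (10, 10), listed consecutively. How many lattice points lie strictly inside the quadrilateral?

Using the shoelace formula, 2A = |((-13)·(-4) − (-9)·5) + ((-9)·(-5) − 18·(-4)) + (18·10 − 10·(-5)) + (10·5 − (-13)·10)| = 624, so the area is 312.
Along each edge there are gcd(|Δx|,|Δy|)+1 lattice points, so counting each shared vertex once the boundary has gcd(4,9) + gcd(27,1) + gcd(8,15) + gcd(23,5) = 1+1+1+1 = 4.
Pick's theorem gives I = A − B/2 + 1 = 312 − 4/2 + 1 = 311.

311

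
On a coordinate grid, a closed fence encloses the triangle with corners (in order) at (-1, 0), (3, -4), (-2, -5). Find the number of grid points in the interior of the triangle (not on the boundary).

By the shoelace formula, twice the signed area is |[(-1)·(-4) − 3·0] + [3·(-5) − (-2)·(-4)] + [(-2)·0 − (-1)·(-5)]| = 24, so the area is 12.
The number of boundary lattice points is Σ gcd(|Δx|,|Δy|) = gcd(4,4) + gcd(5,1) + gcd(1,5) = 4+1+1 = 6.
Pick's theorem gives I = A − B/2 + 1 = 12 − 6/2 + 1 = 10.

10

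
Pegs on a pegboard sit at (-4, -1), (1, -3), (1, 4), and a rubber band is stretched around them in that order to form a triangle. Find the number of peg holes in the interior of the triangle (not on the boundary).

12

Using the shoelace formula, 2A = |[(-4)·(-3) − 1·(-1)] + [1·4 − 1·(-3)] + [1·(-1) − (-4)·4]| = 35, so the area is 17.5.
The number of boundary lattice points is Σ gcd(|Δx|,|Δy|) = gcd(5,2) + gcd(0,7) + gcd(5,5) = 1+7+5 = 13.
By Pick's theorem A = I + B/2 − 1, so I = 17.5 − 13/2 + 1 = 12.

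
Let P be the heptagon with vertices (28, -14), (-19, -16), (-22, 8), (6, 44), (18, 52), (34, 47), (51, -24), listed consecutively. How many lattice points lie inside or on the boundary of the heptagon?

Using the shoelace formula, 2A = |(28·(-16) − (-19)·(-14)) + ((-19)·8 − (-22)·(-16)) + ((-22)·44 − 6·8) + (6·52 − 18·44) + (18·47 − 34·52) + (34·(-24) − 51·47) + (51·(-14) − 28·(-24))| = 6891, so the area is 3445.5.
Summing gcd(|Δx|,|Δy|) over the edges gives the boundary count: gcd(47,2) + gcd(3,24) + gcd(28,36) + gcd(12,8) + gcd(16,5) + gcd(17,71) + gcd(23,10) = 1+3+4+4+1+1+1 = 15.
Pick's theorem gives I = A − B/2 + 1 = 3445.5 − 15/2 + 1 = 3439, so the closed region contains I + B = 3439 + 15 = 3454 lattice points.

3454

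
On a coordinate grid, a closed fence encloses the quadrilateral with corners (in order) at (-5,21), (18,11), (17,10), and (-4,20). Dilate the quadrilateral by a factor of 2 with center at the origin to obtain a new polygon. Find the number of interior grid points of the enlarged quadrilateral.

85

Using the shoelace formula, 2A = |[(-5)·11 − 18·21] + [18·10 − 17·11] + [17·20 − (-4)·10] + [(-4)·21 − (-5)·20]| = 44, so the area is 22.
Along each edge there are gcd(|Δx|,|Δy|)+1 lattice points, so counting each shared vertex once the boundary has gcd(23,10) + gcd(1,1) + gcd(21,10) + gcd(1,1) = 1+1+1+1 = 4.
Scaling by 2 multiplies the area by 2² = 4 (so the new area is 88) and multiplies the boundary lattice-point count by 2, giving 8.
By Pick's theorem, the interior count of the dilated polygon is 88 − 8/2 + 1 = 85.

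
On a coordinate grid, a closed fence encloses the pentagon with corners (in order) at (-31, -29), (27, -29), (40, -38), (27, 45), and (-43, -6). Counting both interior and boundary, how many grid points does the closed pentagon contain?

3770

Using the shoelace formula, 2A = |[(-31)·(-29) − 27·(-29)] + [27·(-38) − 40·(-29)] + [40·45 − 27·(-38)] + [27·(-6) − (-43)·45] + [(-43)·(-29) − (-31)·(-6)]| = 7476, so the area is 3738.
Summing gcd(|Δx|,|Δy|) over the edges gives the boundary count: gcd(58,0) + gcd(13,9) + gcd(13,83) + gcd(70,51) + gcd(12,23) = 58+1+1+1+1 = 62.
Pick's theorem gives I = A − B/2 + 1 = 3738 − 62/2 + 1 = 3708, so the closed region contains I + B = 3708 + 62 = 3770 lattice points.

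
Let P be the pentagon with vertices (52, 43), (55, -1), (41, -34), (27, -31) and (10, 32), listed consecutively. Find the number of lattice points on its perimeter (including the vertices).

5

The number of boundary lattice points is Σ gcd(|Δx|,|Δy|) = gcd(3,44) + gcd(14,33) + gcd(14,3) + gcd(17,63) + gcd(42,11) = 1+1+1+1+1 = 5.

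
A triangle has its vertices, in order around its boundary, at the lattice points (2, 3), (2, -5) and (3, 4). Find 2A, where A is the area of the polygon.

8

The shoelace formula gives twice the area as |[2·(-5) − 2·3] + [2·4 − 3·(-5)] + [3·3 − 2·4]| = 8, so the area is 4.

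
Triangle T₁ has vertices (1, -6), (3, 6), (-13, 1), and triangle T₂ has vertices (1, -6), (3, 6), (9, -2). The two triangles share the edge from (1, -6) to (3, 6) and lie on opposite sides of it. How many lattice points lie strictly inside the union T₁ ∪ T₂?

129

The union is the simple quadrilateral with vertices (1, -6), (-13, 1), (3, 6), (9, -2) in order.
Using the shoelace formula, 2A = |[1·1 − (-13)·(-6)] + [(-13)·6 − 3·1] + [3·(-2) − 9·6] + [9·(-6) − 1·(-2)]| = 270, so the area is 135.
Along each edge there are gcd(|Δx|,|Δy|)+1 lattice points, so counting each shared vertex once the boundary has gcd(14,7) + gcd(16,5) + gcd(6,8) + gcd(8,4) = 7+1+2+4 = 14.
By Pick's theorem I = A − B/2 + 1 = 135 − 14/2 + 1 = 129.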